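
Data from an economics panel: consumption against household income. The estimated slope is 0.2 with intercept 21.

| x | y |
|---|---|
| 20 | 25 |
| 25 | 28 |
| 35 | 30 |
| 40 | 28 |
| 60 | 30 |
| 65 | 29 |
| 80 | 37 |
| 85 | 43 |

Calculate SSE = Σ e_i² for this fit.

SSE = 68

x=20: ŷ = 21 + 0.2·20 = 25; e = 25 − 25 = 0
x=25: ŷ = 21 + 0.2·25 = 26; e = 28 − 26 = 2
x=35: ŷ = 21 + 0.2·35 = 28; e = 30 − 28 = 2
x=40: ŷ = 21 + 0.2·40 = 29; e = 28 − 29 = -1
x=60: ŷ = 21 + 0.2·60 = 33; e = 30 − 33 = -3
x=65: ŷ = 21 + 0.2·65 = 34; e = 29 − 34 = -5
x=80: ŷ = 21 + 0.2·80 = 37; e = 37 − 37 = 0
x=85: ŷ = 21 + 0.2·85 = 38; e = 43 − 38 = 5
SSE = 0 + 4 + 4 + 1 + 9 + 25 + 0 + 25 = 68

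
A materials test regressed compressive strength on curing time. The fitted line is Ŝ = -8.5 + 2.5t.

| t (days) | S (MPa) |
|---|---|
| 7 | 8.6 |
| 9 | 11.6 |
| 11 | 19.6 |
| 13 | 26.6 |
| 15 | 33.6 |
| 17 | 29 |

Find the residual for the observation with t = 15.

Ŝ = -8.5 + 2.5·15 = 29
e = 33.6 − 29 = 4.6

e = 4.6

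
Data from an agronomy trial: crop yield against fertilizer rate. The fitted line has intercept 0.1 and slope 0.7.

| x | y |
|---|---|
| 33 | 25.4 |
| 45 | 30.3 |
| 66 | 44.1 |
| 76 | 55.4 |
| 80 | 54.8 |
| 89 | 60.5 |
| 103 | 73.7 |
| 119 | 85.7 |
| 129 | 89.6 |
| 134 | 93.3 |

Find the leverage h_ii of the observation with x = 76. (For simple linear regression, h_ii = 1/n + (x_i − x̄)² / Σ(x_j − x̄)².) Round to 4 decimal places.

x̄ = (33 + 45 + 66 + 76 + 80 + 89 + 103 + 119 + 129 + 134)/10 = 87.4
Σ(x − x̄)² = 2959.36 + 1797.76 + 457.96 + 129.96 + 54.76 + 2.56 + 243.36 + 998.56 + 1730.56 + 2171.56 = 10546.4
h = 1/10 + (-11.4)²/10546.4 = 0.1 + 0.0123227 = 0.1123

h = 0.1123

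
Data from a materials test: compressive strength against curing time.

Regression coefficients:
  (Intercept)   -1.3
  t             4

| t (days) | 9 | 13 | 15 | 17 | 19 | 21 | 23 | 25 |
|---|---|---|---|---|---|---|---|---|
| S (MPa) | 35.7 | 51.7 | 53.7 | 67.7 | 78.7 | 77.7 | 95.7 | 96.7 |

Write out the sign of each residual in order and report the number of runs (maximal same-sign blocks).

6 runs

t=9: Ŝ = -1.3 + 4·9 = 34.7; e = 35.7 − 34.7 = 1
t=13: Ŝ = -1.3 + 4·13 = 50.7; e = 51.7 − 50.7 = 1
t=15: Ŝ = -1.3 + 4·15 = 58.7; e = 53.7 − 58.7 = -5
t=17: Ŝ = -1.3 + 4·17 = 66.7; e = 67.7 − 66.7 = 1
t=19: Ŝ = -1.3 + 4·19 = 74.7; e = 78.7 − 74.7 = 4
t=21: Ŝ = -1.3 + 4·21 = 82.7; e = 77.7 − 82.7 = -5
t=23: Ŝ = -1.3 + 4·23 = 90.7; e = 95.7 − 90.7 = 5
t=25: Ŝ = -1.3 + 4·25 = 98.7; e = 96.7 − 98.7 = -2
Signs: + + − + + − + −
Runs: +×2, −×1, +×2, −×1, +×1, −×1 → 6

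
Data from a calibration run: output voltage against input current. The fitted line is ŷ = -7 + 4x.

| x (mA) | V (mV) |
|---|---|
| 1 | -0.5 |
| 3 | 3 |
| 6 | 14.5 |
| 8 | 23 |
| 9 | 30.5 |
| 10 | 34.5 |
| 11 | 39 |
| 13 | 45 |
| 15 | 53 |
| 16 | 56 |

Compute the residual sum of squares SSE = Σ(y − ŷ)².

x=1: ŷ = -7 + 4·1 = -3; e = -0.5 − (-3) = 2.5
x=3: ŷ = -7 + 4·3 = 5; e = 3 − 5 = -2
x=6: ŷ = -7 + 4·6 = 17; e = 14.5 − 17 = -2.5
x=8: ŷ = -7 + 4·8 = 25; e = 23 − 25 = -2
x=9: ŷ = -7 + 4·9 = 29; e = 30.5 − 29 = 1.5
x=10: ŷ = -7 + 4·10 = 33; e = 34.5 − 33 = 1.5
x=11: ŷ = -7 + 4·11 = 37; e = 39 − 37 = 2
x=13: ŷ = -7 + 4·13 = 45; e = 45 − 45 = 0
x=15: ŷ = -7 + 4·15 = 53; e = 53 − 53 = 0
x=16: ŷ = -7 + 4·16 = 57; e = 56 − 57 = -1
SSE = 6.25 + 4 + 6.25 + 4 + 2.25 + 2.25 + 4 + 0 + 0 + 1 = 30

SSE = 30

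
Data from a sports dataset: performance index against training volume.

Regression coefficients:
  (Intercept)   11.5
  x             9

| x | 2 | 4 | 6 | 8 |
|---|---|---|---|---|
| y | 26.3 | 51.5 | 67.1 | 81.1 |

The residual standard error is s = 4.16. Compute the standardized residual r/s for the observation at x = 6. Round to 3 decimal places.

0.385

ŷ = 11.5 + 9·6 = 65.5
r = 67.1 − 65.5 = 1.6
r/s = 1.6 / 4.16 = 0.385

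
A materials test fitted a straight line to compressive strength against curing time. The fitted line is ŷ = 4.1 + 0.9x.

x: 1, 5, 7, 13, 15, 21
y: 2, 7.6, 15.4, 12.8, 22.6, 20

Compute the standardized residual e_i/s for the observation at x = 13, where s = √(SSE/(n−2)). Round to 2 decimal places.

-0.68

x=1: ŷ = 4.1 + 0.9·1 = 5; e = 2 − 5 = -3
x=5: ŷ = 4.1 + 0.9·5 = 8.6; e = 7.6 − 8.6 = -1
x=7: ŷ = 4.1 + 0.9·7 = 10.4; e = 15.4 − 10.4 = 5
x=13: ŷ = 4.1 + 0.9·13 = 15.8; e = 12.8 − 15.8 = -3
x=15: ŷ = 4.1 + 0.9·15 = 17.6; e = 22.6 − 17.6 = 5
x=21: ŷ = 4.1 + 0.9·21 = 23; e = 20 − 23 = -3
SSE = 9 + 1 + 25 + 9 + 25 + 9 = 78
s = √(78/4) = 4.41588
e/s = -3 / 4.41588 = -0.68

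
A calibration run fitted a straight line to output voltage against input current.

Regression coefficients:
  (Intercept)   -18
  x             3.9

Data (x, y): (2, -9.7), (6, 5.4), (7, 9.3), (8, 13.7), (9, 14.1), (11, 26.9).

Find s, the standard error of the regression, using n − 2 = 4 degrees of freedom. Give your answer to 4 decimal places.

s = 1.8371

x=2: ŷ = -18 + 3.9·2 = -10.2; e = -9.7 − (-10.2) = 0.5
x=6: ŷ = -18 + 3.9·6 = 5.4; e = 5.4 − 5.4 = 0
x=7: ŷ = -18 + 3.9·7 = 9.3; e = 9.3 − 9.3 = 0
x=8: ŷ = -18 + 3.9·8 = 13.2; e = 13.7 − 13.2 = 0.5
x=9: ŷ = -18 + 3.9·9 = 17.1; e = 14.1 − 17.1 = -3
x=11: ŷ = -18 + 3.9·11 = 24.9; e = 26.9 − 24.9 = 2
SSE = 0.25 + 0 + 0 + 0.25 + 9 + 4 = 13.5
s = √(13.5/4) = √3.375 ≈ 1.8371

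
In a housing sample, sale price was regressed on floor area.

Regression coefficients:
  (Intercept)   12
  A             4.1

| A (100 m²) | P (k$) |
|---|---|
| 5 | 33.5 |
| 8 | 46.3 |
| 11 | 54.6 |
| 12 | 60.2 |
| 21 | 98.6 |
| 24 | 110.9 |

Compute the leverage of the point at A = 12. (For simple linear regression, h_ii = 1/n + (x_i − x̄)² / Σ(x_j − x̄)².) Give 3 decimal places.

Ā = (5 + 8 + 11 + 12 + 21 + 24)/6 = 13.5
Σ(A − Ā)² = 72.25 + 30.25 + 6.25 + 2.25 + 56.25 + 110.25 = 277.5
h = 1/6 + (-1.5)²/277.5 = 0.166667 + 0.00810811 = 0.175

h = 0.175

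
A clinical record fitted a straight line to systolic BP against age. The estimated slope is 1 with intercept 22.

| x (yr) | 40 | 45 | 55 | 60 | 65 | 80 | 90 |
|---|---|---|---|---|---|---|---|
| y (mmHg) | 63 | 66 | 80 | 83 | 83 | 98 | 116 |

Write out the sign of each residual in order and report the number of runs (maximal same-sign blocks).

5 runs

x=40: ŷ = 22 + 40 = 62; e = 63 − 62 = 1
x=45: ŷ = 22 + 45 = 67; e = 66 − 67 = -1
x=55: ŷ = 22 + 55 = 77; e = 80 − 77 = 3
x=60: ŷ = 22 + 60 = 82; e = 83 − 82 = 1
x=65: ŷ = 22 + 65 = 87; e = 83 − 87 = -4
x=80: ŷ = 22 + 80 = 102; e = 98 − 102 = -4
x=90: ŷ = 22 + 90 = 112; e = 116 − 112 = 4
Signs: + − + + − − +
Runs: +×1, −×1, +×2, −×2, +×1 → 5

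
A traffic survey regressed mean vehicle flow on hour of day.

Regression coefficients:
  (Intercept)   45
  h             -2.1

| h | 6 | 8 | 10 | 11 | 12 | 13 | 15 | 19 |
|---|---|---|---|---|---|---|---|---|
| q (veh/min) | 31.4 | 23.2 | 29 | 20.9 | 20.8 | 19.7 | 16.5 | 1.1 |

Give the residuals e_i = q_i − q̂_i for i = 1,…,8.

h=6: q̂ = 45 − 2.1·6 = 32.4; e = 31.4 − 32.4 = -1
h=8: q̂ = 45 − 2.1·8 = 28.2; e = 23.2 − 28.2 = -5
h=10: q̂ = 45 − 2.1·10 = 24; e = 29 − 24 = 5
h=11: q̂ = 45 − 2.1·11 = 21.9; e = 20.9 − 21.9 = -1
h=12: q̂ = 45 − 2.1·12 = 19.8; e = 20.8 − 19.8 = 1
h=13: q̂ = 45 − 2.1·13 = 17.7; e = 19.7 − 17.7 = 2
h=15: q̂ = 45 − 2.1·15 = 13.5; e = 16.5 − 13.5 = 3
h=19: q̂ = 45 − 2.1·19 = 5.1; e = 1.1 − 5.1 = -4

-1, -5, 5, -1, 1, 2, 3, -4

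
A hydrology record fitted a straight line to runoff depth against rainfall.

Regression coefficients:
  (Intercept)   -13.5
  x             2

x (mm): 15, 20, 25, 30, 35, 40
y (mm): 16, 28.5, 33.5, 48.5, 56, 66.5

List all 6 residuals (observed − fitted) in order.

x=15: ŷ = -13.5 + 2·15 = 16.5; r = 16 − 16.5 = -0.5
x=20: ŷ = -13.5 + 2·20 = 26.5; r = 28.5 − 26.5 = 2
x=25: ŷ = -13.5 + 2·25 = 36.5; r = 33.5 − 36.5 = -3
x=30: ŷ = -13.5 + 2·30 = 46.5; r = 48.5 − 46.5 = 2
x=35: ŷ = -13.5 + 2·35 = 56.5; r = 56 − 56.5 = -0.5
x=40: ŷ = -13.5 + 2·40 = 66.5; r = 66.5 − 66.5 = 0

-0.5, 2, -3, 2, -0.5, 0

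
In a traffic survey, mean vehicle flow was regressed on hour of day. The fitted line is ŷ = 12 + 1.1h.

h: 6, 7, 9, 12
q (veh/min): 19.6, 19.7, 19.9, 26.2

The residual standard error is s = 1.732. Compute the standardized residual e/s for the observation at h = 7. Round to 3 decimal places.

0.000

ŷ = 12 + 1.1·7 = 19.7
e = 19.7 − 19.7 = 0
e/s = 0 / 1.732 = 0.000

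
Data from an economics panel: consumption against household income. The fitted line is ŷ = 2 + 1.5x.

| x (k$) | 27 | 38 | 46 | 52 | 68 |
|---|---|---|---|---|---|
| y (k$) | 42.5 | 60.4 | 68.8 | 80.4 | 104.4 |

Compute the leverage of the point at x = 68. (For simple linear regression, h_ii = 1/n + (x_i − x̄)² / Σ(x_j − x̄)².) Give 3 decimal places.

x̄ = (27 + 38 + 46 + 52 + 68)/5 = 46.2
Σ(x − x̄)² = 368.64 + 67.24 + 0.04 + 33.64 + 475.24 = 944.8
h = 1/5 + (21.8)²/944.8 = 0.2 + 0.503006 = 0.703

h = 0.703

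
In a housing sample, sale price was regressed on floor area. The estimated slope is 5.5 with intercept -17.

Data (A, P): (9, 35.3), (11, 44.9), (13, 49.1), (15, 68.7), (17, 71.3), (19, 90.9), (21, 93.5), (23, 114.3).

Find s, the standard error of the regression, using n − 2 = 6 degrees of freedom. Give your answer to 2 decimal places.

A=9: ŷ = -17 + 5.5·9 = 32.5; e = 35.3 − 32.5 = 2.8
A=11: ŷ = -17 + 5.5·11 = 43.5; e = 44.9 − 43.5 = 1.4
A=13: ŷ = -17 + 5.5·13 = 54.5; e = 49.1 − 54.5 = -5.4
A=15: ŷ = -17 + 5.5·15 = 65.5; e = 68.7 − 65.5 = 3.2
A=17: ŷ = -17 + 5.5·17 = 76.5; e = 71.3 − 76.5 = -5.2
A=19: ŷ = -17 + 5.5·19 = 87.5; e = 90.9 − 87.5 = 3.4
A=21: ŷ = -17 + 5.5·21 = 98.5; e = 93.5 − 98.5 = -5
A=23: ŷ = -17 + 5.5·23 = 109.5; e = 114.3 − 109.5 = 4.8
SSE = 7.84 + 1.96 + 29.16 + 10.24 + 27.04 + 11.56 + 25 + 23.04 = 135.84
s = √(135.84/6) = √22.64 ≈ 4.76

s = 4.76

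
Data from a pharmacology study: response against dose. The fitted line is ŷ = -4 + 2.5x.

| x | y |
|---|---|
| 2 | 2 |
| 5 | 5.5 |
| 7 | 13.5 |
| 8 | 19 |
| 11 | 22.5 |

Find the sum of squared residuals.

x=2: ŷ = -4 + 2.5·2 = 1; r = 2 − 1 = 1
x=5: ŷ = -4 + 2.5·5 = 8.5; r = 5.5 − 8.5 = -3
x=7: ŷ = -4 + 2.5·7 = 13.5; r = 13.5 − 13.5 = 0
x=8: ŷ = -4 + 2.5·8 = 16; r = 19 − 16 = 3
x=11: ŷ = -4 + 2.5·11 = 23.5; r = 22.5 − 23.5 = -1
SSE = 1 + 9 + 0 + 9 + 1 = 20

SSE = 20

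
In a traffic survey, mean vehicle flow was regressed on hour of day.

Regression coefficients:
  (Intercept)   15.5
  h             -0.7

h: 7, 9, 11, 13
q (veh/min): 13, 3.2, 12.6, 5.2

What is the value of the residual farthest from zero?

r = -6

h=7: ŷ = 15.5 − 0.7·7 = 10.6; r = 13 − 10.6 = 2.4
h=9: ŷ = 15.5 − 0.7·9 = 9.2; r = 3.2 − 9.2 = -6
h=11: ŷ = 15.5 − 0.7·11 = 7.8; r = 12.6 − 7.8 = 4.8
h=13: ŷ = 15.5 − 0.7·13 = 6.4; r = 5.2 − 6.4 = -1.2
Largest |r| is 6 at h = 9, residual -6.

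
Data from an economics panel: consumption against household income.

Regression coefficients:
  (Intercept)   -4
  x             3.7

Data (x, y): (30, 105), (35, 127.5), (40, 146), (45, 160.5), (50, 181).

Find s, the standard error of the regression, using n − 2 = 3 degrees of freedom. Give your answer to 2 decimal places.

s = 2.31

x=30: ŷ = -4 + 3.7·30 = 107; e = 105 − 107 = -2
x=35: ŷ = -4 + 3.7·35 = 125.5; e = 127.5 − 125.5 = 2
x=40: ŷ = -4 + 3.7·40 = 144; e = 146 − 144 = 2
x=45: ŷ = -4 + 3.7·45 = 162.5; e = 160.5 − 162.5 = -2
x=50: ŷ = -4 + 3.7·50 = 181; e = 181 − 181 = 0
SSE = 4 + 4 + 4 + 4 + 0 = 16
s = √(16/3) = √5.33333 ≈ 2.31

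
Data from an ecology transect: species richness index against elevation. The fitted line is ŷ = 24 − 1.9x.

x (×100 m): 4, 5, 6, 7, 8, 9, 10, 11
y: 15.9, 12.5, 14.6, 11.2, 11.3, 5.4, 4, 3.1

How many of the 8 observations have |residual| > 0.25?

7

x=4: ŷ = 24 − 1.9·4 = 16.4; r = 15.9 − 16.4 = -0.5
x=5: ŷ = 24 − 1.9·5 = 14.5; r = 12.5 − 14.5 = -2
x=6: ŷ = 24 − 1.9·6 = 12.6; r = 14.6 − 12.6 = 2
x=7: ŷ = 24 − 1.9·7 = 10.7; r = 11.2 − 10.7 = 0.5
x=8: ŷ = 24 − 1.9·8 = 8.8; r = 11.3 − 8.8 = 2.5
x=9: ŷ = 24 − 1.9·9 = 6.9; r = 5.4 − 6.9 = -1.5
x=10: ŷ = 24 − 1.9·10 = 5; r = 4 − 5 = -1
x=11: ŷ = 24 − 1.9·11 = 3.1; r = 3.1 − 3.1 = 0
|r| > 0.25: x=4 (|r|=0.5), x=5 (|r|=2), x=6 (|r|=2), x=7 (|r|=0.5), x=8 (|r|=2.5), x=9 (|r|=1.5), x=10 (|r|=1) → 7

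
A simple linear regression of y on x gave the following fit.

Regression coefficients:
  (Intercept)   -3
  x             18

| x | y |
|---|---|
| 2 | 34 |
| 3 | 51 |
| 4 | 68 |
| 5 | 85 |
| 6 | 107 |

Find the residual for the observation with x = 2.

e = 1

ŷ = -3 + 18·2 = 33
e = 34 − 33 = 1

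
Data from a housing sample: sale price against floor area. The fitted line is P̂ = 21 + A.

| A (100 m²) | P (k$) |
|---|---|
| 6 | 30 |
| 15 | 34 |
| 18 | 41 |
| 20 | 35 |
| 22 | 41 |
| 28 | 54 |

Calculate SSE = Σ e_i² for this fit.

A=6: P̂ = 21 + 6 = 27; e = 30 − 27 = 3
A=15: P̂ = 21 + 15 = 36; e = 34 − 36 = -2
A=18: P̂ = 21 + 18 = 39; e = 41 − 39 = 2
A=20: P̂ = 21 + 20 = 41; e = 35 − 41 = -6
A=22: P̂ = 21 + 22 = 43; e = 41 − 43 = -2
A=28: P̂ = 21 + 28 = 49; e = 54 − 49 = 5
SSE = 9 + 4 + 4 + 36 + 4 + 25 = 82

SSE = 82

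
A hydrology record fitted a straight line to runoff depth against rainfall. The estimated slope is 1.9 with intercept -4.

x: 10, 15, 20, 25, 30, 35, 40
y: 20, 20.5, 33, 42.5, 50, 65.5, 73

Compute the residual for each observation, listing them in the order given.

x=10: ŷ = -4 + 1.9·10 = 15; r = 20 − 15 = 5
x=15: ŷ = -4 + 1.9·15 = 24.5; r = 20.5 − 24.5 = -4
x=20: ŷ = -4 + 1.9·20 = 34; r = 33 − 34 = -1
x=25: ŷ = -4 + 1.9·25 = 43.5; r = 42.5 − 43.5 = -1
x=30: ŷ = -4 + 1.9·30 = 53; r = 50 − 53 = -3
x=35: ŷ = -4 + 1.9·35 = 62.5; r = 65.5 − 62.5 = 3
x=40: ŷ = -4 + 1.9·40 = 72; r = 73 − 72 = 1

5, -4, -1, -1, -3, 3, 1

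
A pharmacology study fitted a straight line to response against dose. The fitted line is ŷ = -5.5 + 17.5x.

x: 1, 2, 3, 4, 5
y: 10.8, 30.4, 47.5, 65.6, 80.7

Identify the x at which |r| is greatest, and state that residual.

x=1: ŷ = -5.5 + 17.5·1 = 12; r = 10.8 − 12 = -1.2
x=2: ŷ = -5.5 + 17.5·2 = 29.5; r = 30.4 − 29.5 = 0.9
x=3: ŷ = -5.5 + 17.5·3 = 47; r = 47.5 − 47 = 0.5
x=4: ŷ = -5.5 + 17.5·4 = 64.5; r = 65.6 − 64.5 = 1.1
x=5: ŷ = -5.5 + 17.5·5 = 82; r = 80.7 − 82 = -1.3
Largest |r| is 1.3 at x = 5, residual -1.3.

x = 5, r = -1.3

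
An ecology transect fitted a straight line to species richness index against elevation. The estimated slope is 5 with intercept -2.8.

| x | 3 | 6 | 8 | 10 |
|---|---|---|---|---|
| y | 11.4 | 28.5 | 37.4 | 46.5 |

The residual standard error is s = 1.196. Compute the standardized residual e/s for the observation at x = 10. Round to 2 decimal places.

ŷ = -2.8 + 5·10 = 47.2
e = 46.5 − 47.2 = -0.7
e/s = -0.7 / 1.196 = -0.59

-0.59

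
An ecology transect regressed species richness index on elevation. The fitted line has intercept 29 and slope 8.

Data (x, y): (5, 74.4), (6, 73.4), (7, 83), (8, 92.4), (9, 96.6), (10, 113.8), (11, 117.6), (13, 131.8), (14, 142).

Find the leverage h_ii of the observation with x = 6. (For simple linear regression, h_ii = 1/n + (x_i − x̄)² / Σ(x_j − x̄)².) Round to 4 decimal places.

h = 0.2485

x̄ = (5 + 6 + 7 + 8 + 9 + 10 + 11 + 13 + 14)/9 = 9.22222
Σ(x − x̄)² = 17.8272 + 10.3827 + 4.93827 + 1.49383 + 0.0493827 + 0.604938 + 3.16049 + 14.2716 + 22.8272 = 75.5556
h = 1/9 + (-3.22222)²/75.5556 = 0.111111 + 0.137418 = 0.2485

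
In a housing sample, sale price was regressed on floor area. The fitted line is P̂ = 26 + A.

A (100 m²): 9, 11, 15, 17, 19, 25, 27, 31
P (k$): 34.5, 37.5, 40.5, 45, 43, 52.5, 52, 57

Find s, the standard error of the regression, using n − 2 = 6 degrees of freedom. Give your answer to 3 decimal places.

A=9: P̂ = 26 + 9 = 35; e = 34.5 − 35 = -0.5
A=11: P̂ = 26 + 11 = 37; e = 37.5 − 37 = 0.5
A=15: P̂ = 26 + 15 = 41; e = 40.5 − 41 = -0.5
A=17: P̂ = 26 + 17 = 43; e = 45 − 43 = 2
A=19: P̂ = 26 + 19 = 45; e = 43 − 45 = -2
A=25: P̂ = 26 + 25 = 51; e = 52.5 − 51 = 1.5
A=27: P̂ = 26 + 27 = 53; e = 52 − 53 = -1
A=31: P̂ = 26 + 31 = 57; e = 57 − 57 = 0
SSE = 0.25 + 0.25 + 0.25 + 4 + 4 + 2.25 + 1 + 0 = 12
s = √(12/6) = √2 ≈ 1.414

s = 1.414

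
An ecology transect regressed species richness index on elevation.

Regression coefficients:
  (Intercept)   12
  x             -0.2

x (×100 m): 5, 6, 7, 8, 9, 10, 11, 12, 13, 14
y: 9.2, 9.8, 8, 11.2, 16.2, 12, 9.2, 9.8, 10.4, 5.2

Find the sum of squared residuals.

x=5: ŷ = 12 − 0.2·5 = 11; r = 9.2 − 11 = -1.8
x=6: ŷ = 12 − 0.2·6 = 10.8; r = 9.8 − 10.8 = -1
x=7: ŷ = 12 − 0.2·7 = 10.6; r = 8 − 10.6 = -2.6
x=8: ŷ = 12 − 0.2·8 = 10.4; r = 11.2 − 10.4 = 0.8
x=9: ŷ = 12 − 0.2·9 = 10.2; r = 16.2 − 10.2 = 6
x=10: ŷ = 12 − 0.2·10 = 10; r = 12 − 10 = 2
x=11: ŷ = 12 − 0.2·11 = 9.8; r = 9.2 − 9.8 = -0.6
x=12: ŷ = 12 − 0.2·12 = 9.6; r = 9.8 − 9.6 = 0.2
x=13: ŷ = 12 − 0.2·13 = 9.4; r = 10.4 − 9.4 = 1
x=14: ŷ = 12 − 0.2·14 = 9.2; r = 5.2 − 9.2 = -4
SSE = 3.24 + 1 + 6.76 + 0.64 + 36 + 4 + 0.36 + 0.04 + 1 + 16 = 69.04

SSE = 69.04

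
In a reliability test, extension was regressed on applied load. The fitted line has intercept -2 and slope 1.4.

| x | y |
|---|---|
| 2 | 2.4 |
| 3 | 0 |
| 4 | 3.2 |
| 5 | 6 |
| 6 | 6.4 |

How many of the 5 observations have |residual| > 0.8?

x=2: ŷ = -2 + 1.4·2 = 0.8; r = 2.4 − 0.8 = 1.6
x=3: ŷ = -2 + 1.4·3 = 2.2; r = 0 − 2.2 = -2.2
x=4: ŷ = -2 + 1.4·4 = 3.6; r = 3.2 − 3.6 = -0.4
x=5: ŷ = -2 + 1.4·5 = 5; r = 6 − 5 = 1
x=6: ŷ = -2 + 1.4·6 = 6.4; r = 6.4 − 6.4 = 0
|r| > 0.8: x=2 (|r|=1.6), x=3 (|r|=2.2), x=5 (|r|=1) → 3

3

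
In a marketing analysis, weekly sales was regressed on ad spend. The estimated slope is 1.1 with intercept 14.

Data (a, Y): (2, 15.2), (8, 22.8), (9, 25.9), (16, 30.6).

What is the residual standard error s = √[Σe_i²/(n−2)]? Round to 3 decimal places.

a=2: Ŷ = 14 + 1.1·2 = 16.2; e = 15.2 − 16.2 = -1
a=8: Ŷ = 14 + 1.1·8 = 22.8; e = 22.8 − 22.8 = 0
a=9: Ŷ = 14 + 1.1·9 = 23.9; e = 25.9 − 23.9 = 2
a=16: Ŷ = 14 + 1.1·16 = 31.6; e = 30.6 − 31.6 = -1
SSE = 1 + 0 + 4 + 1 = 6
s = √(6/2) = √3 ≈ 1.732

s = 1.732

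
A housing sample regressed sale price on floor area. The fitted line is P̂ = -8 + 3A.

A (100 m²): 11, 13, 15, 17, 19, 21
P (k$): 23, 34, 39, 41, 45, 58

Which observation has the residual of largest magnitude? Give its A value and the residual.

A = 19, e = -4

A=11: P̂ = -8 + 3·11 = 25; e = 23 − 25 = -2
A=13: P̂ = -8 + 3·13 = 31; e = 34 − 31 = 3
A=15: P̂ = -8 + 3·15 = 37; e = 39 − 37 = 2
A=17: P̂ = -8 + 3·17 = 43; e = 41 − 43 = -2
A=19: P̂ = -8 + 3·19 = 49; e = 45 − 49 = -4
A=21: P̂ = -8 + 3·21 = 55; e = 58 − 55 = 3
Largest |e| is 4 at A = 19, residual -4.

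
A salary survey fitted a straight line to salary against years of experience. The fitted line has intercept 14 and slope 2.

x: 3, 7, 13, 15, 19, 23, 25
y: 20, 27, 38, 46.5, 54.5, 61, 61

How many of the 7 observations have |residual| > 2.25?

x=3: ŷ = 14 + 2·3 = 20; r = 20 − 20 = 0
x=7: ŷ = 14 + 2·7 = 28; r = 27 − 28 = -1
x=13: ŷ = 14 + 2·13 = 40; r = 38 − 40 = -2
x=15: ŷ = 14 + 2·15 = 44; r = 46.5 − 44 = 2.5
x=19: ŷ = 14 + 2·19 = 52; r = 54.5 − 52 = 2.5
x=23: ŷ = 14 + 2·23 = 60; r = 61 − 60 = 1
x=25: ŷ = 14 + 2·25 = 64; r = 61 − 64 = -3
|r| > 2.25: x=15 (|r|=2.5), x=19 (|r|=2.5), x=25 (|r|=3) → 3

3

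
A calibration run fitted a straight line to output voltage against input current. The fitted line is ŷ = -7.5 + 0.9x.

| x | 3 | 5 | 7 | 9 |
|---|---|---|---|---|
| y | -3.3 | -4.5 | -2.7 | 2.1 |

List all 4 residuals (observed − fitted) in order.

x=3: ŷ = -7.5 + 0.9·3 = -4.8; r = -3.3 − (-4.8) = 1.5
x=5: ŷ = -7.5 + 0.9·5 = -3; r = -4.5 − (-3) = -1.5
x=7: ŷ = -7.5 + 0.9·7 = -1.2; r = -2.7 − (-1.2) = -1.5
x=9: ŷ = -7.5 + 0.9·9 = 0.6; r = 2.1 − 0.6 = 1.5

1.5, -1.5, -1.5, 1.5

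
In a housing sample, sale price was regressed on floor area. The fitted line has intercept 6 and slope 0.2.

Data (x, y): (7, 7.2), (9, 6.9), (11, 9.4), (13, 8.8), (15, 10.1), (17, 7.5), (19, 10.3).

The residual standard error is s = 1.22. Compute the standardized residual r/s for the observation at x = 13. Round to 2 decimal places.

ŷ = 6 + 0.2·13 = 8.6
r = 8.8 − 8.6 = 0.2
r/s = 0.2 / 1.22 = 0.16

0.16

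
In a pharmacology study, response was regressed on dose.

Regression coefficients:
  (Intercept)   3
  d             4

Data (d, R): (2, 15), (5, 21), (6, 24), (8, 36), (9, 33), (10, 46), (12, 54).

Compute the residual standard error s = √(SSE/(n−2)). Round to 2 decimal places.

d=2: R̂ = 3 + 4·2 = 11; e = 15 − 11 = 4
d=5: R̂ = 3 + 4·5 = 23; e = 21 − 23 = -2
d=6: R̂ = 3 + 4·6 = 27; e = 24 − 27 = -3
d=8: R̂ = 3 + 4·8 = 35; e = 36 − 35 = 1
d=9: R̂ = 3 + 4·9 = 39; e = 33 − 39 = -6
d=10: R̂ = 3 + 4·10 = 43; e = 46 − 43 = 3
d=12: R̂ = 3 + 4·12 = 51; e = 54 − 51 = 3
SSE = 16 + 4 + 9 + 1 + 36 + 9 + 9 = 84
s = √(84/5) = √16.8 ≈ 4.10

s = 4.10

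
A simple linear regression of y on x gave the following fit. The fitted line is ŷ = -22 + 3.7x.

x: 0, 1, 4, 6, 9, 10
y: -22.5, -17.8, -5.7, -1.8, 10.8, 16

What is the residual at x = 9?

r = -0.5

ŷ = -22 + 3.7·9 = 11.3
r = 10.8 − 11.3 = -0.5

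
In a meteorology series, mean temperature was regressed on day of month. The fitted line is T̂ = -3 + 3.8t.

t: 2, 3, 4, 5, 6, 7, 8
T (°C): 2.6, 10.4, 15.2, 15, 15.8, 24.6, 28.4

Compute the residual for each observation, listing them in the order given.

t=2: T̂ = -3 + 3.8·2 = 4.6; r = 2.6 − 4.6 = -2
t=3: T̂ = -3 + 3.8·3 = 8.4; r = 10.4 − 8.4 = 2
t=4: T̂ = -3 + 3.8·4 = 12.2; r = 15.2 − 12.2 = 3
t=5: T̂ = -3 + 3.8·5 = 16; r = 15 − 16 = -1
t=6: T̂ = -3 + 3.8·6 = 19.8; r = 15.8 − 19.8 = -4
t=7: T̂ = -3 + 3.8·7 = 23.6; r = 24.6 − 23.6 = 1
t=8: T̂ = -3 + 3.8·8 = 27.4; r = 28.4 − 27.4 = 1

-2, 2, 3, -1, -4, 1, 1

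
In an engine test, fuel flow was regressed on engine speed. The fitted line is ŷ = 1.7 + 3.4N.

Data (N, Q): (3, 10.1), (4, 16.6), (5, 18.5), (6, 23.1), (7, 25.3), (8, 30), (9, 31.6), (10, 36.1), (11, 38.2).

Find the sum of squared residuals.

N=3: ŷ = 1.7 + 3.4·3 = 11.9; e = 10.1 − 11.9 = -1.8
N=4: ŷ = 1.7 + 3.4·4 = 15.3; e = 16.6 − 15.3 = 1.3
N=5: ŷ = 1.7 + 3.4·5 = 18.7; e = 18.5 − 18.7 = -0.2
N=6: ŷ = 1.7 + 3.4·6 = 22.1; e = 23.1 − 22.1 = 1
N=7: ŷ = 1.7 + 3.4·7 = 25.5; e = 25.3 − 25.5 = -0.2
N=8: ŷ = 1.7 + 3.4·8 = 28.9; e = 30 − 28.9 = 1.1
N=9: ŷ = 1.7 + 3.4·9 = 32.3; e = 31.6 − 32.3 = -0.7
N=10: ŷ = 1.7 + 3.4·10 = 35.7; e = 36.1 − 35.7 = 0.4
N=11: ŷ = 1.7 + 3.4·11 = 39.1; e = 38.2 − 39.1 = -0.9
SSE = 3.24 + 1.69 + 0.04 + 1 + 0.04 + 1.21 + 0.49 + 0.16 + 0.81 = 8.68

SSE = 8.68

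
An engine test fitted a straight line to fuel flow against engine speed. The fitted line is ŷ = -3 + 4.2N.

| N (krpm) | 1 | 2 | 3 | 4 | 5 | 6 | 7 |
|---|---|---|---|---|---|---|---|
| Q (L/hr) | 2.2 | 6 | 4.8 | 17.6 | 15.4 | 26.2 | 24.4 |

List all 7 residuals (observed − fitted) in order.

1, 0.6, -4.8, 3.8, -2.6, 4, -2

N=1: ŷ = -3 + 4.2·1 = 1.2; r = 2.2 − 1.2 = 1
N=2: ŷ = -3 + 4.2·2 = 5.4; r = 6 − 5.4 = 0.6
N=3: ŷ = -3 + 4.2·3 = 9.6; r = 4.8 − 9.6 = -4.8
N=4: ŷ = -3 + 4.2·4 = 13.8; r = 17.6 − 13.8 = 3.8
N=5: ŷ = -3 + 4.2·5 = 18; r = 15.4 − 18 = -2.6
N=6: ŷ = -3 + 4.2·6 = 22.2; r = 26.2 − 22.2 = 4
N=7: ŷ = -3 + 4.2·7 = 26.4; r = 24.4 − 26.4 = -2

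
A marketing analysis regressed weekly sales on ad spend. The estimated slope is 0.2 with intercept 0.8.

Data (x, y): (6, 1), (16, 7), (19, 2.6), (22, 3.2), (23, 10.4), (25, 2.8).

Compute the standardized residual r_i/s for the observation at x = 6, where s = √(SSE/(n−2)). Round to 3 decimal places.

-0.277

x=6: ŷ = 0.8 + 0.2·6 = 2; r = 1 − 2 = -1
x=16: ŷ = 0.8 + 0.2·16 = 4; r = 7 − 4 = 3
x=19: ŷ = 0.8 + 0.2·19 = 4.6; r = 2.6 − 4.6 = -2
x=22: ŷ = 0.8 + 0.2·22 = 5.2; r = 3.2 − 5.2 = -2
x=23: ŷ = 0.8 + 0.2·23 = 5.4; r = 10.4 − 5.4 = 5
x=25: ŷ = 0.8 + 0.2·25 = 5.8; r = 2.8 − 5.8 = -3
SSE = 1 + 9 + 4 + 4 + 25 + 9 = 52
s = √(52/4) = 3.60555
r/s = -1 / 3.60555 = -0.277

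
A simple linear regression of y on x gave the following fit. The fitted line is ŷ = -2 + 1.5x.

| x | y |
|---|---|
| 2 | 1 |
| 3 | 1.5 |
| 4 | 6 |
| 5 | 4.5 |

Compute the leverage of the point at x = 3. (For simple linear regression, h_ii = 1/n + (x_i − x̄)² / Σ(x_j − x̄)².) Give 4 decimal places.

h = 0.3000

x̄ = (2 + 3 + 4 + 5)/4 = 3.5
Σ(x − x̄)² = 2.25 + 0.25 + 0.25 + 2.25 = 5
h = 1/4 + (-0.5)²/5 = 0.25 + 0.05 = 0.3000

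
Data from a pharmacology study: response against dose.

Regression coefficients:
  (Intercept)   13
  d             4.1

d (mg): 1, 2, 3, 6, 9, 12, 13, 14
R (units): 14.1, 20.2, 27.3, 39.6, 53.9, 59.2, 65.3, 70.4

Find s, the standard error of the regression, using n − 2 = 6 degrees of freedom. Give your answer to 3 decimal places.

s = 2.708

d=1: R̂ = 13 + 4.1·1 = 17.1; e = 14.1 − 17.1 = -3
d=2: R̂ = 13 + 4.1·2 = 21.2; e = 20.2 − 21.2 = -1
d=3: R̂ = 13 + 4.1·3 = 25.3; e = 27.3 − 25.3 = 2
d=6: R̂ = 13 + 4.1·6 = 37.6; e = 39.6 − 37.6 = 2
d=9: R̂ = 13 + 4.1·9 = 49.9; e = 53.9 − 49.9 = 4
d=12: R̂ = 13 + 4.1·12 = 62.2; e = 59.2 − 62.2 = -3
d=13: R̂ = 13 + 4.1·13 = 66.3; e = 65.3 − 66.3 = -1
d=14: R̂ = 13 + 4.1·14 = 70.4; e = 70.4 − 70.4 = 0
SSE = 9 + 1 + 4 + 4 + 16 + 9 + 1 + 0 = 44
s = √(44/6) = √7.33333 ≈ 2.708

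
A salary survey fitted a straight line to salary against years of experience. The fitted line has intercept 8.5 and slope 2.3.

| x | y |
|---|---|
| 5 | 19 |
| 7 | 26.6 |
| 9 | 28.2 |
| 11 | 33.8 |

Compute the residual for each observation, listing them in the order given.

x=5: ŷ = 8.5 + 2.3·5 = 20; e = 19 − 20 = -1
x=7: ŷ = 8.5 + 2.3·7 = 24.6; e = 26.6 − 24.6 = 2
x=9: ŷ = 8.5 + 2.3·9 = 29.2; e = 28.2 − 29.2 = -1
x=11: ŷ = 8.5 + 2.3·11 = 33.8; e = 33.8 − 33.8 = 0

-1, 2, -1, 0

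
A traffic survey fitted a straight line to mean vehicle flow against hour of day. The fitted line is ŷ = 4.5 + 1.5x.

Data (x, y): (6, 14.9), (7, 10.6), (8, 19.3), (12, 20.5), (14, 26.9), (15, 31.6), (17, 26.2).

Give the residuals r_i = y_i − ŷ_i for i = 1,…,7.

x=6: ŷ = 4.5 + 1.5·6 = 13.5; r = 14.9 − 13.5 = 1.4
x=7: ŷ = 4.5 + 1.5·7 = 15; r = 10.6 − 15 = -4.4
x=8: ŷ = 4.5 + 1.5·8 = 16.5; r = 19.3 − 16.5 = 2.8
x=12: ŷ = 4.5 + 1.5·12 = 22.5; r = 20.5 − 22.5 = -2
x=14: ŷ = 4.5 + 1.5·14 = 25.5; r = 26.9 − 25.5 = 1.4
x=15: ŷ = 4.5 + 1.5·15 = 27; r = 31.6 − 27 = 4.6
x=17: ŷ = 4.5 + 1.5·17 = 30; r = 26.2 − 30 = -3.8

1.4, -4.4, 2.8, -2, 1.4, 4.6, -3.8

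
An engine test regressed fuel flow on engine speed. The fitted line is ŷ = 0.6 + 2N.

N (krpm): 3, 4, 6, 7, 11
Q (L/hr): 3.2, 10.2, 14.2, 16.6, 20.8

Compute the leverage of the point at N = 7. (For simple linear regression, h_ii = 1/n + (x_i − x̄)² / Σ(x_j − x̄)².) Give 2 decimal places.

h = 0.22

N̄ = (3 + 4 + 6 + 7 + 11)/5 = 6.2
Σ(N − N̄)² = 10.24 + 4.84 + 0.04 + 0.64 + 23.04 = 38.8
h = 1/5 + (0.8)²/38.8 = 0.2 + 0.0164948 = 0.22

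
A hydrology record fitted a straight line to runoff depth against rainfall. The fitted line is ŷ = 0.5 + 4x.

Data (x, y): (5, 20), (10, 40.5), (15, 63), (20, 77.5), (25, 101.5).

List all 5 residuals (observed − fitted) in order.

x=5: ŷ = 0.5 + 4·5 = 20.5; r = 20 − 20.5 = -0.5
x=10: ŷ = 0.5 + 4·10 = 40.5; r = 40.5 − 40.5 = 0
x=15: ŷ = 0.5 + 4·15 = 60.5; r = 63 − 60.5 = 2.5
x=20: ŷ = 0.5 + 4·20 = 80.5; r = 77.5 − 80.5 = -3
x=25: ŷ = 0.5 + 4·25 = 100.5; r = 101.5 − 100.5 = 1

-0.5, 0, 2.5, -3, 1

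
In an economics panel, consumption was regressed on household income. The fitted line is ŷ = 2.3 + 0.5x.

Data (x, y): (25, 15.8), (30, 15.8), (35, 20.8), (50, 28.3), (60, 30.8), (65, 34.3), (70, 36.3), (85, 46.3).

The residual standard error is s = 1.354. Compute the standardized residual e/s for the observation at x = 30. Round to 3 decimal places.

-1.108

ŷ = 2.3 + 0.5·30 = 17.3
e = 15.8 − 17.3 = -1.5
e/s = -1.5 / 1.354 = -1.108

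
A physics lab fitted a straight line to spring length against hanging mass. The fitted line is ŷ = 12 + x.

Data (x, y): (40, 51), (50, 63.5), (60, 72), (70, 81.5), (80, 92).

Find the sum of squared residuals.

SSE = 3.5

x=40: ŷ = 12 + 40 = 52; e = 51 − 52 = -1
x=50: ŷ = 12 + 50 = 62; e = 63.5 − 62 = 1.5
x=60: ŷ = 12 + 60 = 72; e = 72 − 72 = 0
x=70: ŷ = 12 + 70 = 82; e = 81.5 − 82 = -0.5
x=80: ŷ = 12 + 80 = 92; e = 92 − 92 = 0
SSE = 1 + 2.25 + 0 + 0.25 + 0 = 3.5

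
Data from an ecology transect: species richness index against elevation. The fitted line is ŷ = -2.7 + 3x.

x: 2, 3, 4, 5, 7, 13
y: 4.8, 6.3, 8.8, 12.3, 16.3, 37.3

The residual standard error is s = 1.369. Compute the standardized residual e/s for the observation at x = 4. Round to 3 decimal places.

-0.365

ŷ = -2.7 + 3·4 = 9.3
e = 8.8 − 9.3 = -0.5
e/s = -0.5 / 1.369 = -0.365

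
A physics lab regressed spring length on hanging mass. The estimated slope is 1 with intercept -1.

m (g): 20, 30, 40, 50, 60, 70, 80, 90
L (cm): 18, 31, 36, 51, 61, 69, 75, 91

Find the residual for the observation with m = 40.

ŷ = -1 + 40 = 39
e = 36 − 39 = -3

e = -3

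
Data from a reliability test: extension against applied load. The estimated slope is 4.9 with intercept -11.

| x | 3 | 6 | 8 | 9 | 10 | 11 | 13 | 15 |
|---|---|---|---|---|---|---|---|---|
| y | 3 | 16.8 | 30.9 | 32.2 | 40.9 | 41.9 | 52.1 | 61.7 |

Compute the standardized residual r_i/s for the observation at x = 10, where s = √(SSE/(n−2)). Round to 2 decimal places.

1.53

x=3: ŷ = -11 + 4.9·3 = 3.7; r = 3 − 3.7 = -0.7
x=6: ŷ = -11 + 4.9·6 = 18.4; r = 16.8 − 18.4 = -1.6
x=8: ŷ = -11 + 4.9·8 = 28.2; r = 30.9 − 28.2 = 2.7
x=9: ŷ = -11 + 4.9·9 = 33.1; r = 32.2 − 33.1 = -0.9
x=10: ŷ = -11 + 4.9·10 = 38; r = 40.9 − 38 = 2.9
x=11: ŷ = -11 + 4.9·11 = 42.9; r = 41.9 − 42.9 = -1
x=13: ŷ = -11 + 4.9·13 = 52.7; r = 52.1 − 52.7 = -0.6
x=15: ŷ = -11 + 4.9·15 = 62.5; r = 61.7 − 62.5 = -0.8
SSE = 0.49 + 2.56 + 7.29 + 0.81 + 8.41 + 1 + 0.36 + 0.64 = 21.56
s = √(21.56/6) = 1.89561
r/s = 2.9 / 1.89561 = 1.53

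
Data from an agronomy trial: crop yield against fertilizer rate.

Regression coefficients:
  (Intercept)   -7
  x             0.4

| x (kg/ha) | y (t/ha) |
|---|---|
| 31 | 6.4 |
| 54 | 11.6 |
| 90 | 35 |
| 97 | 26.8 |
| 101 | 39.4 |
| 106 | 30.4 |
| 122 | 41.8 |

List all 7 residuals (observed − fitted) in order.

x=31: ŷ = -7 + 0.4·31 = 5.4; e = 6.4 − 5.4 = 1
x=54: ŷ = -7 + 0.4·54 = 14.6; e = 11.6 − 14.6 = -3
x=90: ŷ = -7 + 0.4·90 = 29; e = 35 − 29 = 6
x=97: ŷ = -7 + 0.4·97 = 31.8; e = 26.8 − 31.8 = -5
x=101: ŷ = -7 + 0.4·101 = 33.4; e = 39.4 − 33.4 = 6
x=106: ŷ = -7 + 0.4·106 = 35.4; e = 30.4 − 35.4 = -5
x=122: ŷ = -7 + 0.4·122 = 41.8; e = 41.8 − 41.8 = 0

1, -3, 6, -5, 6, -5, 0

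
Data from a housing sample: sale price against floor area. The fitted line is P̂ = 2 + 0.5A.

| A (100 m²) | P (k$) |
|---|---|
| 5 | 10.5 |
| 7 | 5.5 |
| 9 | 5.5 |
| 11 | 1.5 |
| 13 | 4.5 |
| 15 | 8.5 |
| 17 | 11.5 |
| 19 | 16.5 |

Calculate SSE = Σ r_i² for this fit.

A=5: P̂ = 2 + 0.5·5 = 4.5; r = 10.5 − 4.5 = 6
A=7: P̂ = 2 + 0.5·7 = 5.5; r = 5.5 − 5.5 = 0
A=9: P̂ = 2 + 0.5·9 = 6.5; r = 5.5 − 6.5 = -1
A=11: P̂ = 2 + 0.5·11 = 7.5; r = 1.5 − 7.5 = -6
A=13: P̂ = 2 + 0.5·13 = 8.5; r = 4.5 − 8.5 = -4
A=15: P̂ = 2 + 0.5·15 = 9.5; r = 8.5 − 9.5 = -1
A=17: P̂ = 2 + 0.5·17 = 10.5; r = 11.5 − 10.5 = 1
A=19: P̂ = 2 + 0.5·19 = 11.5; r = 16.5 − 11.5 = 5
SSE = 36 + 0 + 1 + 36 + 16 + 1 + 1 + 25 = 116

SSE = 116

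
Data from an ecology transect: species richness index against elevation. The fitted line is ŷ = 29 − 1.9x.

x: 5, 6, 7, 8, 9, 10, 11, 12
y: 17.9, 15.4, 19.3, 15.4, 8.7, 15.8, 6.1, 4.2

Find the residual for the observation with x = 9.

ŷ = 29 − 1.9·9 = 11.9
e = 8.7 − 11.9 = -3.2

e = -3.2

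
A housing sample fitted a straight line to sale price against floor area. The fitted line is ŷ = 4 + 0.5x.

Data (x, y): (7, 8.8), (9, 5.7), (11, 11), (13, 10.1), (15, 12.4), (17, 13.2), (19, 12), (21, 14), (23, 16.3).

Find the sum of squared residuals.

SSE = 16.38

x=7: ŷ = 4 + 0.5·7 = 7.5; e = 8.8 − 7.5 = 1.3
x=9: ŷ = 4 + 0.5·9 = 8.5; e = 5.7 − 8.5 = -2.8
x=11: ŷ = 4 + 0.5·11 = 9.5; e = 11 − 9.5 = 1.5
x=13: ŷ = 4 + 0.5·13 = 10.5; e = 10.1 − 10.5 = -0.4
x=15: ŷ = 4 + 0.5·15 = 11.5; e = 12.4 − 11.5 = 0.9
x=17: ŷ = 4 + 0.5·17 = 12.5; e = 13.2 − 12.5 = 0.7
x=19: ŷ = 4 + 0.5·19 = 13.5; e = 12 − 13.5 = -1.5
x=21: ŷ = 4 + 0.5·21 = 14.5; e = 14 − 14.5 = -0.5
x=23: ŷ = 4 + 0.5·23 = 15.5; e = 16.3 − 15.5 = 0.8
SSE = 1.69 + 7.84 + 2.25 + 0.16 + 0.81 + 0.49 + 2.25 + 0.25 + 0.64 = 16.38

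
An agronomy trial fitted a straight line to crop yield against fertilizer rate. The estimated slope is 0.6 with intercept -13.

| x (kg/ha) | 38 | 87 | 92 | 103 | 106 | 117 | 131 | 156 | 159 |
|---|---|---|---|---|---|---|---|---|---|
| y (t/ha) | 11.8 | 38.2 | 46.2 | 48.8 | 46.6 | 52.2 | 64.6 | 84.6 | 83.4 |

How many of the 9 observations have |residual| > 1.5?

5

x=38: ŷ = -13 + 0.6·38 = 9.8; e = 11.8 − 9.8 = 2
x=87: ŷ = -13 + 0.6·87 = 39.2; e = 38.2 − 39.2 = -1
x=92: ŷ = -13 + 0.6·92 = 42.2; e = 46.2 − 42.2 = 4
x=103: ŷ = -13 + 0.6·103 = 48.8; e = 48.8 − 48.8 = 0
x=106: ŷ = -13 + 0.6·106 = 50.6; e = 46.6 − 50.6 = -4
x=117: ŷ = -13 + 0.6·117 = 57.2; e = 52.2 − 57.2 = -5
x=131: ŷ = -13 + 0.6·131 = 65.6; e = 64.6 − 65.6 = -1
x=156: ŷ = -13 + 0.6·156 = 80.6; e = 84.6 − 80.6 = 4
x=159: ŷ = -13 + 0.6·159 = 82.4; e = 83.4 − 82.4 = 1
|e| > 1.5: x=38 (|e|=2), x=92 (|e|=4), x=106 (|e|=4), x=117 (|e|=5), x=156 (|e|=4) → 5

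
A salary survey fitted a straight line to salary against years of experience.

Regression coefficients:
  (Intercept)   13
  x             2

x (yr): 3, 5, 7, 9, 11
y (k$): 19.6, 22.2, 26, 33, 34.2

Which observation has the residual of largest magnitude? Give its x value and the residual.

x=3: ŷ = 13 + 2·3 = 19; r = 19.6 − 19 = 0.6
x=5: ŷ = 13 + 2·5 = 23; r = 22.2 − 23 = -0.8
x=7: ŷ = 13 + 2·7 = 27; r = 26 − 27 = -1
x=9: ŷ = 13 + 2·9 = 31; r = 33 − 31 = 2
x=11: ŷ = 13 + 2·11 = 35; r = 34.2 − 35 = -0.8
Largest |r| is 2 at x = 9, residual 2.

x = 9, r = 2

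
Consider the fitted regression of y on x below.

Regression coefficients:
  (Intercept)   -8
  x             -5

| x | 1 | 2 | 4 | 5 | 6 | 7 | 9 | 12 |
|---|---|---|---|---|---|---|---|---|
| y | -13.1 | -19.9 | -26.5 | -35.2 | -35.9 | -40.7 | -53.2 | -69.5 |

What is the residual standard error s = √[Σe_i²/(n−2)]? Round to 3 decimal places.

x=1: ŷ = -8 − 5·1 = -13; e = -13.1 − (-13) = -0.1
x=2: ŷ = -8 − 5·2 = -18; e = -19.9 − (-18) = -1.9
x=4: ŷ = -8 − 5·4 = -28; e = -26.5 − (-28) = 1.5
x=5: ŷ = -8 − 5·5 = -33; e = -35.2 − (-33) = -2.2
x=6: ŷ = -8 − 5·6 = -38; e = -35.9 − (-38) = 2.1
x=7: ŷ = -8 − 5·7 = -43; e = -40.7 − (-43) = 2.3
x=9: ŷ = -8 − 5·9 = -53; e = -53.2 − (-53) = -0.2
x=12: ŷ = -8 − 5·12 = -68; e = -69.5 − (-68) = -1.5
SSE = 0.01 + 3.61 + 2.25 + 4.84 + 4.41 + 5.29 + 0.04 + 2.25 = 22.7
s = √(22.7/6) = √3.78333 ≈ 1.945

s = 1.945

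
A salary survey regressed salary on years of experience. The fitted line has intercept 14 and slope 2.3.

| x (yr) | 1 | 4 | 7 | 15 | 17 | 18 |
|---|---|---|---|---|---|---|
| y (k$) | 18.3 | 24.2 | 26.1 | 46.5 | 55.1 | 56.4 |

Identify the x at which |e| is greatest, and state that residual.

x=1: ŷ = 14 + 2.3·1 = 16.3; e = 18.3 − 16.3 = 2
x=4: ŷ = 14 + 2.3·4 = 23.2; e = 24.2 − 23.2 = 1
x=7: ŷ = 14 + 2.3·7 = 30.1; e = 26.1 − 30.1 = -4
x=15: ŷ = 14 + 2.3·15 = 48.5; e = 46.5 − 48.5 = -2
x=17: ŷ = 14 + 2.3·17 = 53.1; e = 55.1 − 53.1 = 2
x=18: ŷ = 14 + 2.3·18 = 55.4; e = 56.4 − 55.4 = 1
Largest |e| is 4 at x = 7, residual -4.

x = 7, e = -4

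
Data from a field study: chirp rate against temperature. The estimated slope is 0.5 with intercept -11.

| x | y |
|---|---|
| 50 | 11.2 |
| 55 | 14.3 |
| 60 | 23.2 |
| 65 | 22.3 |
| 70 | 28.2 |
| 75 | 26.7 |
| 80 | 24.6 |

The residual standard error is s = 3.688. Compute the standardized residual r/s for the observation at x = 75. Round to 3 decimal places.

0.054

ŷ = -11 + 0.5·75 = 26.5
r = 26.7 − 26.5 = 0.2
r/s = 0.2 / 3.688 = 0.054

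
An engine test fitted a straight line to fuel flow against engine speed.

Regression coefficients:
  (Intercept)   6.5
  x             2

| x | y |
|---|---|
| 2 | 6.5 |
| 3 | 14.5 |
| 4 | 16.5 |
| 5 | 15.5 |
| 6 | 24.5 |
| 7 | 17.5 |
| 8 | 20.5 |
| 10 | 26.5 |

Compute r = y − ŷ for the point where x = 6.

ŷ = 6.5 + 2·6 = 18.5
r = 24.5 − 18.5 = 6

r = 6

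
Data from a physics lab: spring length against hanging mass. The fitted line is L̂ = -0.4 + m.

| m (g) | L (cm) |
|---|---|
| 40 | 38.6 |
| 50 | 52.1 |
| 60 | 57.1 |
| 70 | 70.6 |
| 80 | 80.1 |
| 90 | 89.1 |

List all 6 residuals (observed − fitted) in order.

-1, 2.5, -2.5, 1, 0.5, -0.5

m=40: L̂ = -0.4 + 40 = 39.6; r = 38.6 − 39.6 = -1
m=50: L̂ = -0.4 + 50 = 49.6; r = 52.1 − 49.6 = 2.5
m=60: L̂ = -0.4 + 60 = 59.6; r = 57.1 − 59.6 = -2.5
m=70: L̂ = -0.4 + 70 = 69.6; r = 70.6 − 69.6 = 1
m=80: L̂ = -0.4 + 80 = 79.6; r = 80.1 − 79.6 = 0.5
m=90: L̂ = -0.4 + 90 = 89.6; r = 89.1 − 89.6 = -0.5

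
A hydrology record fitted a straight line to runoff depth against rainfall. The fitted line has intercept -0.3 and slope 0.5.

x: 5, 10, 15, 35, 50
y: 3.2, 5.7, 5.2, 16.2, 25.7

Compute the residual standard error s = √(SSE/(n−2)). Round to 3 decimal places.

s = 1.633

x=5: ŷ = -0.3 + 0.5·5 = 2.2; r = 3.2 − 2.2 = 1
x=10: ŷ = -0.3 + 0.5·10 = 4.7; r = 5.7 − 4.7 = 1
x=15: ŷ = -0.3 + 0.5·15 = 7.2; r = 5.2 − 7.2 = -2
x=35: ŷ = -0.3 + 0.5·35 = 17.2; r = 16.2 − 17.2 = -1
x=50: ŷ = -0.3 + 0.5·50 = 24.7; r = 25.7 − 24.7 = 1
SSE = 1 + 1 + 4 + 1 + 1 = 8
s = √(8/3) = √2.66667 ≈ 1.633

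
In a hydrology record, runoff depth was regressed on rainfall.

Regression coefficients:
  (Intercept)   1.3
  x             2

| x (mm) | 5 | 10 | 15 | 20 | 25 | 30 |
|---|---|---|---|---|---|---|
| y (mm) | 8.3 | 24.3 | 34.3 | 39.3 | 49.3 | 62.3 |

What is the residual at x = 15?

r = 3

ŷ = 1.3 + 2·15 = 31.3
r = 34.3 − 31.3 = 3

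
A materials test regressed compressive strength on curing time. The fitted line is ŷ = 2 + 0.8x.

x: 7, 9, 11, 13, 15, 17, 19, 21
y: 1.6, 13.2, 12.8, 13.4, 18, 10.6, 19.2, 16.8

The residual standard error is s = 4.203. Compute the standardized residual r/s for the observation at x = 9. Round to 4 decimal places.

0.9517

ŷ = 2 + 0.8·9 = 9.2
r = 13.2 − 9.2 = 4
r/s = 4 / 4.203 = 0.9517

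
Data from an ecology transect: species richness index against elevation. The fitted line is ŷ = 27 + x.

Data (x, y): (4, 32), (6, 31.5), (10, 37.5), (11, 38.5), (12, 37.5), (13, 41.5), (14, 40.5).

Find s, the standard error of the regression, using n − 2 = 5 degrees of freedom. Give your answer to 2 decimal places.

s = 1.30

x=4: ŷ = 27 + 4 = 31; e = 32 − 31 = 1
x=6: ŷ = 27 + 6 = 33; e = 31.5 − 33 = -1.5
x=10: ŷ = 27 + 10 = 37; e = 37.5 − 37 = 0.5
x=11: ŷ = 27 + 11 = 38; e = 38.5 − 38 = 0.5
x=12: ŷ = 27 + 12 = 39; e = 37.5 − 39 = -1.5
x=13: ŷ = 27 + 13 = 40; e = 41.5 − 40 = 1.5
x=14: ŷ = 27 + 14 = 41; e = 40.5 − 41 = -0.5
SSE = 1 + 2.25 + 0.25 + 0.25 + 2.25 + 2.25 + 0.25 = 8.5
s = √(8.5/5) = √1.7 ≈ 1.30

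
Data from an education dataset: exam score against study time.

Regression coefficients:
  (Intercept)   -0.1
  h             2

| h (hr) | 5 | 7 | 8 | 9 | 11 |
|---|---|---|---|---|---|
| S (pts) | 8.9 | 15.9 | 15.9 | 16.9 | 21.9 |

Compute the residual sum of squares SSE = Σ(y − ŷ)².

SSE = 6

h=5: ŷ = -0.1 + 2·5 = 9.9; r = 8.9 − 9.9 = -1
h=7: ŷ = -0.1 + 2·7 = 13.9; r = 15.9 − 13.9 = 2
h=8: ŷ = -0.1 + 2·8 = 15.9; r = 15.9 − 15.9 = 0
h=9: ŷ = -0.1 + 2·9 = 17.9; r = 16.9 − 17.9 = -1
h=11: ŷ = -0.1 + 2·11 = 21.9; r = 21.9 − 21.9 = 0
SSE = 1 + 4 + 0 + 1 + 0 = 6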